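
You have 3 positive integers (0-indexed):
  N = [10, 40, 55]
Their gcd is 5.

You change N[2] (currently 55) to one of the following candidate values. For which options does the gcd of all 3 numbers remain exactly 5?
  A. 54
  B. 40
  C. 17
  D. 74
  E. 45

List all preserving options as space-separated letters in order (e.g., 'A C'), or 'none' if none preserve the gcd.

Answer: E

Derivation:
Old gcd = 5; gcd of others (without N[2]) = 10
New gcd for candidate v: gcd(10, v). Preserves old gcd iff gcd(10, v) = 5.
  Option A: v=54, gcd(10,54)=2 -> changes
  Option B: v=40, gcd(10,40)=10 -> changes
  Option C: v=17, gcd(10,17)=1 -> changes
  Option D: v=74, gcd(10,74)=2 -> changes
  Option E: v=45, gcd(10,45)=5 -> preserves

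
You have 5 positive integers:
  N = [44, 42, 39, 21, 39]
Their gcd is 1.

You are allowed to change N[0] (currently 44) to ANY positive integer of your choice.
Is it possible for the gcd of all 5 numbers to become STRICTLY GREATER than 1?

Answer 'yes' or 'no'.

Current gcd = 1
gcd of all OTHER numbers (without N[0]=44): gcd([42, 39, 21, 39]) = 3
The new gcd after any change is gcd(3, new_value).
This can be at most 3.
Since 3 > old gcd 1, the gcd CAN increase (e.g., set N[0] = 3).

Answer: yes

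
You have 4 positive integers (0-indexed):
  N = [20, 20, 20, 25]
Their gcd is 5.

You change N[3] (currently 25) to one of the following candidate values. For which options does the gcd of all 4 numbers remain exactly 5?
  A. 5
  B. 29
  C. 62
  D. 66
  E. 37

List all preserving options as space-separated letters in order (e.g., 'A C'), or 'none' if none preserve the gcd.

Old gcd = 5; gcd of others (without N[3]) = 20
New gcd for candidate v: gcd(20, v). Preserves old gcd iff gcd(20, v) = 5.
  Option A: v=5, gcd(20,5)=5 -> preserves
  Option B: v=29, gcd(20,29)=1 -> changes
  Option C: v=62, gcd(20,62)=2 -> changes
  Option D: v=66, gcd(20,66)=2 -> changes
  Option E: v=37, gcd(20,37)=1 -> changes

Answer: A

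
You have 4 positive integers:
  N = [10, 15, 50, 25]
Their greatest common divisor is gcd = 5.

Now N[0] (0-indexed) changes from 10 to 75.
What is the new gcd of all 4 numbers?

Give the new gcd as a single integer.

Numbers: [10, 15, 50, 25], gcd = 5
Change: index 0, 10 -> 75
gcd of the OTHER numbers (without index 0): gcd([15, 50, 25]) = 5
New gcd = gcd(g_others, new_val) = gcd(5, 75) = 5

Answer: 5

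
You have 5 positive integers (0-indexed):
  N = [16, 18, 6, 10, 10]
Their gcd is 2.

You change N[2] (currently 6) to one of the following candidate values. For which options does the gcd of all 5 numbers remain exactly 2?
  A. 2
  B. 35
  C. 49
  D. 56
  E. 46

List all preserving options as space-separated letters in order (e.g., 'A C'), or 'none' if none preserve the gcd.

Old gcd = 2; gcd of others (without N[2]) = 2
New gcd for candidate v: gcd(2, v). Preserves old gcd iff gcd(2, v) = 2.
  Option A: v=2, gcd(2,2)=2 -> preserves
  Option B: v=35, gcd(2,35)=1 -> changes
  Option C: v=49, gcd(2,49)=1 -> changes
  Option D: v=56, gcd(2,56)=2 -> preserves
  Option E: v=46, gcd(2,46)=2 -> preserves

Answer: A D E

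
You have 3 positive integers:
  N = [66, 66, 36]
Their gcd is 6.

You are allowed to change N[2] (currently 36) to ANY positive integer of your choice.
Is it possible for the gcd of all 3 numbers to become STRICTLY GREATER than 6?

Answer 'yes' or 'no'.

Answer: yes

Derivation:
Current gcd = 6
gcd of all OTHER numbers (without N[2]=36): gcd([66, 66]) = 66
The new gcd after any change is gcd(66, new_value).
This can be at most 66.
Since 66 > old gcd 6, the gcd CAN increase (e.g., set N[2] = 66).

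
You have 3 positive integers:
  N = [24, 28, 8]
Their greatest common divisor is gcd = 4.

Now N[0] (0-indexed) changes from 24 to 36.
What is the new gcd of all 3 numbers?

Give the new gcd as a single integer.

Answer: 4

Derivation:
Numbers: [24, 28, 8], gcd = 4
Change: index 0, 24 -> 36
gcd of the OTHER numbers (without index 0): gcd([28, 8]) = 4
New gcd = gcd(g_others, new_val) = gcd(4, 36) = 4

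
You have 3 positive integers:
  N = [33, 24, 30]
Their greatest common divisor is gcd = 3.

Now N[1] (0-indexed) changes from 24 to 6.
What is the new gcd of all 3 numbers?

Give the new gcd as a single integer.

Numbers: [33, 24, 30], gcd = 3
Change: index 1, 24 -> 6
gcd of the OTHER numbers (without index 1): gcd([33, 30]) = 3
New gcd = gcd(g_others, new_val) = gcd(3, 6) = 3

Answer: 3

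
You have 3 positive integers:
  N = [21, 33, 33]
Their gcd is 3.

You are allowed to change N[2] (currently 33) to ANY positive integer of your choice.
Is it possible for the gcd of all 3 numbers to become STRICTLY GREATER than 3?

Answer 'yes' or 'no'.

Answer: no

Derivation:
Current gcd = 3
gcd of all OTHER numbers (without N[2]=33): gcd([21, 33]) = 3
The new gcd after any change is gcd(3, new_value).
This can be at most 3.
Since 3 = old gcd 3, the gcd can only stay the same or decrease.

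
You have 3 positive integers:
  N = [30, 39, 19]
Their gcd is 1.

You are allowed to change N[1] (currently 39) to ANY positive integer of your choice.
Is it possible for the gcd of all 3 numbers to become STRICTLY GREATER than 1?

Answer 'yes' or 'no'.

Current gcd = 1
gcd of all OTHER numbers (without N[1]=39): gcd([30, 19]) = 1
The new gcd after any change is gcd(1, new_value).
This can be at most 1.
Since 1 = old gcd 1, the gcd can only stay the same or decrease.

Answer: no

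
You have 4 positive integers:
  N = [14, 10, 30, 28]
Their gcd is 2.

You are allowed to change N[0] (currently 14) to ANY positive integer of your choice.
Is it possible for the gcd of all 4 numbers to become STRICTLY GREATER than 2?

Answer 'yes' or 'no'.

Answer: no

Derivation:
Current gcd = 2
gcd of all OTHER numbers (without N[0]=14): gcd([10, 30, 28]) = 2
The new gcd after any change is gcd(2, new_value).
This can be at most 2.
Since 2 = old gcd 2, the gcd can only stay the same or decrease.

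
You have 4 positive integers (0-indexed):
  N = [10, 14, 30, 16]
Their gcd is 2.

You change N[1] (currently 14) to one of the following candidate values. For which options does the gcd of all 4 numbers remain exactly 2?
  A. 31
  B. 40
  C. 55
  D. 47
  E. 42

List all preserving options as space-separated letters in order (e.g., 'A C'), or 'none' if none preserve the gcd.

Old gcd = 2; gcd of others (without N[1]) = 2
New gcd for candidate v: gcd(2, v). Preserves old gcd iff gcd(2, v) = 2.
  Option A: v=31, gcd(2,31)=1 -> changes
  Option B: v=40, gcd(2,40)=2 -> preserves
  Option C: v=55, gcd(2,55)=1 -> changes
  Option D: v=47, gcd(2,47)=1 -> changes
  Option E: v=42, gcd(2,42)=2 -> preserves

Answer: B E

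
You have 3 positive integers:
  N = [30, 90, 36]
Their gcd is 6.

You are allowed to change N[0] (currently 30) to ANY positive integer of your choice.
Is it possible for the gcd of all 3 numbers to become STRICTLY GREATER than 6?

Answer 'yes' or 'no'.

Current gcd = 6
gcd of all OTHER numbers (without N[0]=30): gcd([90, 36]) = 18
The new gcd after any change is gcd(18, new_value).
This can be at most 18.
Since 18 > old gcd 6, the gcd CAN increase (e.g., set N[0] = 18).

Answer: yes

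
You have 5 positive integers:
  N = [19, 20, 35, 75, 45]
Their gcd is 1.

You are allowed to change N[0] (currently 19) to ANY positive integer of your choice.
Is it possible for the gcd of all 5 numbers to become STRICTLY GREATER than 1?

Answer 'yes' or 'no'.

Current gcd = 1
gcd of all OTHER numbers (without N[0]=19): gcd([20, 35, 75, 45]) = 5
The new gcd after any change is gcd(5, new_value).
This can be at most 5.
Since 5 > old gcd 1, the gcd CAN increase (e.g., set N[0] = 5).

Answer: yes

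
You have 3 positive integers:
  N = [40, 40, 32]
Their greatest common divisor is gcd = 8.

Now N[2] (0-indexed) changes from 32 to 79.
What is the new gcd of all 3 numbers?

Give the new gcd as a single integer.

Numbers: [40, 40, 32], gcd = 8
Change: index 2, 32 -> 79
gcd of the OTHER numbers (without index 2): gcd([40, 40]) = 40
New gcd = gcd(g_others, new_val) = gcd(40, 79) = 1

Answer: 1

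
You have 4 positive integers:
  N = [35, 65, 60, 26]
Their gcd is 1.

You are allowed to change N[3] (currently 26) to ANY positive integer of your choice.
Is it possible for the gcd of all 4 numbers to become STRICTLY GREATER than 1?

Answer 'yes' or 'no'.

Current gcd = 1
gcd of all OTHER numbers (without N[3]=26): gcd([35, 65, 60]) = 5
The new gcd after any change is gcd(5, new_value).
This can be at most 5.
Since 5 > old gcd 1, the gcd CAN increase (e.g., set N[3] = 5).

Answer: yes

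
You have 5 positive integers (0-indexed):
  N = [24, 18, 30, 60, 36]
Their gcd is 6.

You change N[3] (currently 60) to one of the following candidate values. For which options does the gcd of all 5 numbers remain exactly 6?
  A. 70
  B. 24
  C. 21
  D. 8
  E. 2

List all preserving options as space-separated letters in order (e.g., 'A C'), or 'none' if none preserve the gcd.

Answer: B

Derivation:
Old gcd = 6; gcd of others (without N[3]) = 6
New gcd for candidate v: gcd(6, v). Preserves old gcd iff gcd(6, v) = 6.
  Option A: v=70, gcd(6,70)=2 -> changes
  Option B: v=24, gcd(6,24)=6 -> preserves
  Option C: v=21, gcd(6,21)=3 -> changes
  Option D: v=8, gcd(6,8)=2 -> changes
  Option E: v=2, gcd(6,2)=2 -> changes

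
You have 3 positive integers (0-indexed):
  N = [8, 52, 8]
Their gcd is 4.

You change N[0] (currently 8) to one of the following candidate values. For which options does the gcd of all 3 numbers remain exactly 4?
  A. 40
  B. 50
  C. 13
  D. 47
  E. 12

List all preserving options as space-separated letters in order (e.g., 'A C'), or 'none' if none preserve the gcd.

Old gcd = 4; gcd of others (without N[0]) = 4
New gcd for candidate v: gcd(4, v). Preserves old gcd iff gcd(4, v) = 4.
  Option A: v=40, gcd(4,40)=4 -> preserves
  Option B: v=50, gcd(4,50)=2 -> changes
  Option C: v=13, gcd(4,13)=1 -> changes
  Option D: v=47, gcd(4,47)=1 -> changes
  Option E: v=12, gcd(4,12)=4 -> preserves

Answer: A E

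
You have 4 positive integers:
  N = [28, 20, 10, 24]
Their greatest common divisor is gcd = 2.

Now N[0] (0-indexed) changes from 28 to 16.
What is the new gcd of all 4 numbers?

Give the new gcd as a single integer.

Numbers: [28, 20, 10, 24], gcd = 2
Change: index 0, 28 -> 16
gcd of the OTHER numbers (without index 0): gcd([20, 10, 24]) = 2
New gcd = gcd(g_others, new_val) = gcd(2, 16) = 2

Answer: 2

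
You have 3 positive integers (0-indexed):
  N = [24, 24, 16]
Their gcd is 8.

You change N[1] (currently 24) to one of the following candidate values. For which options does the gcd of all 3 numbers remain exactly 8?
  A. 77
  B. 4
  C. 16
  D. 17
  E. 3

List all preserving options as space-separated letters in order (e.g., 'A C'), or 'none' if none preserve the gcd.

Old gcd = 8; gcd of others (without N[1]) = 8
New gcd for candidate v: gcd(8, v). Preserves old gcd iff gcd(8, v) = 8.
  Option A: v=77, gcd(8,77)=1 -> changes
  Option B: v=4, gcd(8,4)=4 -> changes
  Option C: v=16, gcd(8,16)=8 -> preserves
  Option D: v=17, gcd(8,17)=1 -> changes
  Option E: v=3, gcd(8,3)=1 -> changes

Answer: C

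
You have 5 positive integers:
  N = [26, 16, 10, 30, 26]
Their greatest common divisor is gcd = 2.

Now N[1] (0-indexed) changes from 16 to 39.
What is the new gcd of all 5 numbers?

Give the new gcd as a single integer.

Answer: 1

Derivation:
Numbers: [26, 16, 10, 30, 26], gcd = 2
Change: index 1, 16 -> 39
gcd of the OTHER numbers (without index 1): gcd([26, 10, 30, 26]) = 2
New gcd = gcd(g_others, new_val) = gcd(2, 39) = 1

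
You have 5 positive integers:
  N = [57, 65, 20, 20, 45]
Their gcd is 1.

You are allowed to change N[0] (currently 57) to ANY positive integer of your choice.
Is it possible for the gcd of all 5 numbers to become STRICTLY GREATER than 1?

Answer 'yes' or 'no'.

Current gcd = 1
gcd of all OTHER numbers (without N[0]=57): gcd([65, 20, 20, 45]) = 5
The new gcd after any change is gcd(5, new_value).
This can be at most 5.
Since 5 > old gcd 1, the gcd CAN increase (e.g., set N[0] = 5).

Answer: yes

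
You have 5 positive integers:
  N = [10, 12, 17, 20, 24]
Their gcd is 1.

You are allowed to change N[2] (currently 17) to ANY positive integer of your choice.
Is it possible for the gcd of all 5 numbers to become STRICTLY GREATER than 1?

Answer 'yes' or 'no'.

Current gcd = 1
gcd of all OTHER numbers (without N[2]=17): gcd([10, 12, 20, 24]) = 2
The new gcd after any change is gcd(2, new_value).
This can be at most 2.
Since 2 > old gcd 1, the gcd CAN increase (e.g., set N[2] = 2).

Answer: yes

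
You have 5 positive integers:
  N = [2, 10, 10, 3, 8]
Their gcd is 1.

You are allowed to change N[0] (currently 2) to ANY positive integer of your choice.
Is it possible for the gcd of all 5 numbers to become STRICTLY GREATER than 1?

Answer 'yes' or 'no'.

Current gcd = 1
gcd of all OTHER numbers (without N[0]=2): gcd([10, 10, 3, 8]) = 1
The new gcd after any change is gcd(1, new_value).
This can be at most 1.
Since 1 = old gcd 1, the gcd can only stay the same or decrease.

Answer: no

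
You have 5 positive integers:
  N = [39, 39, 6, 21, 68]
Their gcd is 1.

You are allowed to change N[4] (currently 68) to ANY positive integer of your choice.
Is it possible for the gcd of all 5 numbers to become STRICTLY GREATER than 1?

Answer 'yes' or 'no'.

Current gcd = 1
gcd of all OTHER numbers (without N[4]=68): gcd([39, 39, 6, 21]) = 3
The new gcd after any change is gcd(3, new_value).
This can be at most 3.
Since 3 > old gcd 1, the gcd CAN increase (e.g., set N[4] = 3).

Answer: yes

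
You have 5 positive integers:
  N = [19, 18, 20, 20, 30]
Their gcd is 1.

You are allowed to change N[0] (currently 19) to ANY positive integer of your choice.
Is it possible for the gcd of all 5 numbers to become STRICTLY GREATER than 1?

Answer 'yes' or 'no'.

Current gcd = 1
gcd of all OTHER numbers (without N[0]=19): gcd([18, 20, 20, 30]) = 2
The new gcd after any change is gcd(2, new_value).
This can be at most 2.
Since 2 > old gcd 1, the gcd CAN increase (e.g., set N[0] = 2).

Answer: yes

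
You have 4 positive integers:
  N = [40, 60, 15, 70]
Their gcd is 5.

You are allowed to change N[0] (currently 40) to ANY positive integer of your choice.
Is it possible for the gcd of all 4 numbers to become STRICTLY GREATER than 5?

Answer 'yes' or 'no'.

Answer: no

Derivation:
Current gcd = 5
gcd of all OTHER numbers (without N[0]=40): gcd([60, 15, 70]) = 5
The new gcd after any change is gcd(5, new_value).
This can be at most 5.
Since 5 = old gcd 5, the gcd can only stay the same or decrease.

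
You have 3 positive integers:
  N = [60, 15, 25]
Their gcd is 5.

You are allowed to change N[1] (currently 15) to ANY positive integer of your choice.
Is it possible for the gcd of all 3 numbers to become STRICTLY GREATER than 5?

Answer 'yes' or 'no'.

Answer: no

Derivation:
Current gcd = 5
gcd of all OTHER numbers (without N[1]=15): gcd([60, 25]) = 5
The new gcd after any change is gcd(5, new_value).
This can be at most 5.
Since 5 = old gcd 5, the gcd can only stay the same or decrease.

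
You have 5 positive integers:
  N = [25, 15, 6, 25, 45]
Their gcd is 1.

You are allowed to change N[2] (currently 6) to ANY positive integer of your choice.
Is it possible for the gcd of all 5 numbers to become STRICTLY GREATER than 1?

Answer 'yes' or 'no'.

Answer: yes

Derivation:
Current gcd = 1
gcd of all OTHER numbers (without N[2]=6): gcd([25, 15, 25, 45]) = 5
The new gcd after any change is gcd(5, new_value).
This can be at most 5.
Since 5 > old gcd 1, the gcd CAN increase (e.g., set N[2] = 5).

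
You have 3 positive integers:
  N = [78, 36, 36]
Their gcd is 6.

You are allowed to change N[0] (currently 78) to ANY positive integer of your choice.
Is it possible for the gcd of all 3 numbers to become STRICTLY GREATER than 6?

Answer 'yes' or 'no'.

Answer: yes

Derivation:
Current gcd = 6
gcd of all OTHER numbers (without N[0]=78): gcd([36, 36]) = 36
The new gcd after any change is gcd(36, new_value).
This can be at most 36.
Since 36 > old gcd 6, the gcd CAN increase (e.g., set N[0] = 36).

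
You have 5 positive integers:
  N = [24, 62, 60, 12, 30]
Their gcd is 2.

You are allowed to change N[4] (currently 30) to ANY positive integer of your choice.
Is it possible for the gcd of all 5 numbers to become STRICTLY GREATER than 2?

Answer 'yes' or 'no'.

Current gcd = 2
gcd of all OTHER numbers (without N[4]=30): gcd([24, 62, 60, 12]) = 2
The new gcd after any change is gcd(2, new_value).
This can be at most 2.
Since 2 = old gcd 2, the gcd can only stay the same or decrease.

Answer: no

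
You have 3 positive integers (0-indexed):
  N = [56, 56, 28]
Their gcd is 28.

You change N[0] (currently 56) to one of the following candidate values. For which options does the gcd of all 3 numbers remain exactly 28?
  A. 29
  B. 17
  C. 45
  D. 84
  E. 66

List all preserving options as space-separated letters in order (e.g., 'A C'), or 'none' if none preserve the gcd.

Answer: D

Derivation:
Old gcd = 28; gcd of others (without N[0]) = 28
New gcd for candidate v: gcd(28, v). Preserves old gcd iff gcd(28, v) = 28.
  Option A: v=29, gcd(28,29)=1 -> changes
  Option B: v=17, gcd(28,17)=1 -> changes
  Option C: v=45, gcd(28,45)=1 -> changes
  Option D: v=84, gcd(28,84)=28 -> preserves
  Option E: v=66, gcd(28,66)=2 -> changes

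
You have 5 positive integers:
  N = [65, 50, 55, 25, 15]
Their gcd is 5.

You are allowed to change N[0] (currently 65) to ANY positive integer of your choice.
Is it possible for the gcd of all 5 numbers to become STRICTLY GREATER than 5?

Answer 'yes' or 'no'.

Answer: no

Derivation:
Current gcd = 5
gcd of all OTHER numbers (without N[0]=65): gcd([50, 55, 25, 15]) = 5
The new gcd after any change is gcd(5, new_value).
This can be at most 5.
Since 5 = old gcd 5, the gcd can only stay the same or decrease.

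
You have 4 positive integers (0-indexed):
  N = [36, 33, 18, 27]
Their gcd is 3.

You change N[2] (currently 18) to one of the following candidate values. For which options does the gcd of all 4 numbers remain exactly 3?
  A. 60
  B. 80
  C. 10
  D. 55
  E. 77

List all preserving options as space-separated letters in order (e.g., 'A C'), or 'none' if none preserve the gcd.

Answer: A

Derivation:
Old gcd = 3; gcd of others (without N[2]) = 3
New gcd for candidate v: gcd(3, v). Preserves old gcd iff gcd(3, v) = 3.
  Option A: v=60, gcd(3,60)=3 -> preserves
  Option B: v=80, gcd(3,80)=1 -> changes
  Option C: v=10, gcd(3,10)=1 -> changes
  Option D: v=55, gcd(3,55)=1 -> changes
  Option E: v=77, gcd(3,77)=1 -> changes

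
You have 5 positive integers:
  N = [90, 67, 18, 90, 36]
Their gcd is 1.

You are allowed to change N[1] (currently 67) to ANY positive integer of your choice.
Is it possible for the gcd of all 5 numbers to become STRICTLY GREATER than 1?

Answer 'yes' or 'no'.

Current gcd = 1
gcd of all OTHER numbers (without N[1]=67): gcd([90, 18, 90, 36]) = 18
The new gcd after any change is gcd(18, new_value).
This can be at most 18.
Since 18 > old gcd 1, the gcd CAN increase (e.g., set N[1] = 18).

Answer: yes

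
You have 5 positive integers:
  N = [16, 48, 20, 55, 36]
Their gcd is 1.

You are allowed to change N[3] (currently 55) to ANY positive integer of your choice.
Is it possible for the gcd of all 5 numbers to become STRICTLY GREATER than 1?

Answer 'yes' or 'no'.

Current gcd = 1
gcd of all OTHER numbers (without N[3]=55): gcd([16, 48, 20, 36]) = 4
The new gcd after any change is gcd(4, new_value).
This can be at most 4.
Since 4 > old gcd 1, the gcd CAN increase (e.g., set N[3] = 4).

Answer: yes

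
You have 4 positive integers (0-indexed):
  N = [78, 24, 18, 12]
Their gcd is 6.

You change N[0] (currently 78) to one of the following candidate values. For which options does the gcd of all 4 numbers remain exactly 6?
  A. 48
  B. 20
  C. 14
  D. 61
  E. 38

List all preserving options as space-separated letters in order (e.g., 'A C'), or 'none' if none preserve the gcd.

Answer: A

Derivation:
Old gcd = 6; gcd of others (without N[0]) = 6
New gcd for candidate v: gcd(6, v). Preserves old gcd iff gcd(6, v) = 6.
  Option A: v=48, gcd(6,48)=6 -> preserves
  Option B: v=20, gcd(6,20)=2 -> changes
  Option C: v=14, gcd(6,14)=2 -> changes
  Option D: v=61, gcd(6,61)=1 -> changes
  Option E: v=38, gcd(6,38)=2 -> changes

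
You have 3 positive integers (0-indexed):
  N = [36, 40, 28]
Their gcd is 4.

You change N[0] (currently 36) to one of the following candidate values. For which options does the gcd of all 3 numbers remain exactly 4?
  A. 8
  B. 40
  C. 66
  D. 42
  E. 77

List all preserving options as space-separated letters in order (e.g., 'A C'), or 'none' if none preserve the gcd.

Old gcd = 4; gcd of others (without N[0]) = 4
New gcd for candidate v: gcd(4, v). Preserves old gcd iff gcd(4, v) = 4.
  Option A: v=8, gcd(4,8)=4 -> preserves
  Option B: v=40, gcd(4,40)=4 -> preserves
  Option C: v=66, gcd(4,66)=2 -> changes
  Option D: v=42, gcd(4,42)=2 -> changes
  Option E: v=77, gcd(4,77)=1 -> changes

Answer: A B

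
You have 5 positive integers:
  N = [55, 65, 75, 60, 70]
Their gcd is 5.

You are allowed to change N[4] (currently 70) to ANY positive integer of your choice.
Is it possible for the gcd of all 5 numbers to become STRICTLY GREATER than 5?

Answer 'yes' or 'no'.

Answer: no

Derivation:
Current gcd = 5
gcd of all OTHER numbers (without N[4]=70): gcd([55, 65, 75, 60]) = 5
The new gcd after any change is gcd(5, new_value).
This can be at most 5.
Since 5 = old gcd 5, the gcd can only stay the same or decrease.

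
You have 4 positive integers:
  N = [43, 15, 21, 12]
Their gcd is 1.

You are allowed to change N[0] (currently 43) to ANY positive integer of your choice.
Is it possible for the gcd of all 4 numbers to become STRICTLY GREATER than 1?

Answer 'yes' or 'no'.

Answer: yes

Derivation:
Current gcd = 1
gcd of all OTHER numbers (without N[0]=43): gcd([15, 21, 12]) = 3
The new gcd after any change is gcd(3, new_value).
This can be at most 3.
Since 3 > old gcd 1, the gcd CAN increase (e.g., set N[0] = 3).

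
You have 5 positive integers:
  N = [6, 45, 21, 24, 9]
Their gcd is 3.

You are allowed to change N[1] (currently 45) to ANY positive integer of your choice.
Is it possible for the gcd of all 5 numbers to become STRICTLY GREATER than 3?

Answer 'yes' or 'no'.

Current gcd = 3
gcd of all OTHER numbers (without N[1]=45): gcd([6, 21, 24, 9]) = 3
The new gcd after any change is gcd(3, new_value).
This can be at most 3.
Since 3 = old gcd 3, the gcd can only stay the same or decrease.

Answer: no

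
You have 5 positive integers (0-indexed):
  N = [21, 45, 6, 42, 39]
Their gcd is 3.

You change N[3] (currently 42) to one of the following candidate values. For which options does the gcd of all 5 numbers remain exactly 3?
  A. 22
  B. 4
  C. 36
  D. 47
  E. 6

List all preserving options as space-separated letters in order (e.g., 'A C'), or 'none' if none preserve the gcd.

Old gcd = 3; gcd of others (without N[3]) = 3
New gcd for candidate v: gcd(3, v). Preserves old gcd iff gcd(3, v) = 3.
  Option A: v=22, gcd(3,22)=1 -> changes
  Option B: v=4, gcd(3,4)=1 -> changes
  Option C: v=36, gcd(3,36)=3 -> preserves
  Option D: v=47, gcd(3,47)=1 -> changes
  Option E: v=6, gcd(3,6)=3 -> preserves

Answer: C E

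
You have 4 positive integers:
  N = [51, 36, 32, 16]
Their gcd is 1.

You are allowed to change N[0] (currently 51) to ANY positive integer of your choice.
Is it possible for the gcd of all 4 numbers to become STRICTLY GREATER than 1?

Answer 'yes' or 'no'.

Answer: yes

Derivation:
Current gcd = 1
gcd of all OTHER numbers (without N[0]=51): gcd([36, 32, 16]) = 4
The new gcd after any change is gcd(4, new_value).
This can be at most 4.
Since 4 > old gcd 1, the gcd CAN increase (e.g., set N[0] = 4).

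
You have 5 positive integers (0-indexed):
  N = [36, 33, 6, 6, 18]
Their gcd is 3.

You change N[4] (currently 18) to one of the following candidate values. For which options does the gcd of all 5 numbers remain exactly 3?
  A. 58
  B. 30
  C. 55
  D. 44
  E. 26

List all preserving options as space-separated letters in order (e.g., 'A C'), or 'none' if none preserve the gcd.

Answer: B

Derivation:
Old gcd = 3; gcd of others (without N[4]) = 3
New gcd for candidate v: gcd(3, v). Preserves old gcd iff gcd(3, v) = 3.
  Option A: v=58, gcd(3,58)=1 -> changes
  Option B: v=30, gcd(3,30)=3 -> preserves
  Option C: v=55, gcd(3,55)=1 -> changes
  Option D: v=44, gcd(3,44)=1 -> changes
  Option E: v=26, gcd(3,26)=1 -> changes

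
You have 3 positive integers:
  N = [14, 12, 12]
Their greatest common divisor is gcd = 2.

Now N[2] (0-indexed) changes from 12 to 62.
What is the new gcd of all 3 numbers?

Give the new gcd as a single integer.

Numbers: [14, 12, 12], gcd = 2
Change: index 2, 12 -> 62
gcd of the OTHER numbers (without index 2): gcd([14, 12]) = 2
New gcd = gcd(g_others, new_val) = gcd(2, 62) = 2

Answer: 2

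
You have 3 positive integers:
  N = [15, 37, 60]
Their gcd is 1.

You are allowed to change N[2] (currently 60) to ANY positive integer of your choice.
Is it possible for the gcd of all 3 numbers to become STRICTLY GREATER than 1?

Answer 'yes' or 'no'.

Current gcd = 1
gcd of all OTHER numbers (without N[2]=60): gcd([15, 37]) = 1
The new gcd after any change is gcd(1, new_value).
This can be at most 1.
Since 1 = old gcd 1, the gcd can only stay the same or decrease.

Answer: no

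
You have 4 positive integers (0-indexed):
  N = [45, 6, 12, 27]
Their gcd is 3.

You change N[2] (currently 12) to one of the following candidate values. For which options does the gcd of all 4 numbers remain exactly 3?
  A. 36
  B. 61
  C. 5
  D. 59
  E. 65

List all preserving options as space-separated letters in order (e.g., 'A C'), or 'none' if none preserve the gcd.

Old gcd = 3; gcd of others (without N[2]) = 3
New gcd for candidate v: gcd(3, v). Preserves old gcd iff gcd(3, v) = 3.
  Option A: v=36, gcd(3,36)=3 -> preserves
  Option B: v=61, gcd(3,61)=1 -> changes
  Option C: v=5, gcd(3,5)=1 -> changes
  Option D: v=59, gcd(3,59)=1 -> changes
  Option E: v=65, gcd(3,65)=1 -> changes

Answer: A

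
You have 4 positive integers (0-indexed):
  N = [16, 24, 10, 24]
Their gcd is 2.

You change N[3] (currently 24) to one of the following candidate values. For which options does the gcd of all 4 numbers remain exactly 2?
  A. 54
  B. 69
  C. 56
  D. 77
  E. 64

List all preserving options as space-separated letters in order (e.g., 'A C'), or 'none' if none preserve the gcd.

Answer: A C E

Derivation:
Old gcd = 2; gcd of others (without N[3]) = 2
New gcd for candidate v: gcd(2, v). Preserves old gcd iff gcd(2, v) = 2.
  Option A: v=54, gcd(2,54)=2 -> preserves
  Option B: v=69, gcd(2,69)=1 -> changes
  Option C: v=56, gcd(2,56)=2 -> preserves
  Option D: v=77, gcd(2,77)=1 -> changes
  Option E: v=64, gcd(2,64)=2 -> preserves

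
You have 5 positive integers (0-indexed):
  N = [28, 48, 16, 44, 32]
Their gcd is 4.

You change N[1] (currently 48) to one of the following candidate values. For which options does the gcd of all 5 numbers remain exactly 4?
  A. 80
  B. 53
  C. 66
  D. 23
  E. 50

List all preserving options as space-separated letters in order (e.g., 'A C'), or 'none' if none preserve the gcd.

Old gcd = 4; gcd of others (without N[1]) = 4
New gcd for candidate v: gcd(4, v). Preserves old gcd iff gcd(4, v) = 4.
  Option A: v=80, gcd(4,80)=4 -> preserves
  Option B: v=53, gcd(4,53)=1 -> changes
  Option C: v=66, gcd(4,66)=2 -> changes
  Option D: v=23, gcd(4,23)=1 -> changes
  Option E: v=50, gcd(4,50)=2 -> changes

Answer: A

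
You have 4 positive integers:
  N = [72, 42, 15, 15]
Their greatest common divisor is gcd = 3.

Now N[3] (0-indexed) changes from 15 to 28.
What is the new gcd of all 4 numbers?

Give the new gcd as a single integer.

Numbers: [72, 42, 15, 15], gcd = 3
Change: index 3, 15 -> 28
gcd of the OTHER numbers (without index 3): gcd([72, 42, 15]) = 3
New gcd = gcd(g_others, new_val) = gcd(3, 28) = 1

Answer: 1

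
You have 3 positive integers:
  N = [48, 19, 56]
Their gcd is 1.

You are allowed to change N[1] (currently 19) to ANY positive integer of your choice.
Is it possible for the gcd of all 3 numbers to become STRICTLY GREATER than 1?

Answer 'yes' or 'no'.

Current gcd = 1
gcd of all OTHER numbers (without N[1]=19): gcd([48, 56]) = 8
The new gcd after any change is gcd(8, new_value).
This can be at most 8.
Since 8 > old gcd 1, the gcd CAN increase (e.g., set N[1] = 8).

Answer: yes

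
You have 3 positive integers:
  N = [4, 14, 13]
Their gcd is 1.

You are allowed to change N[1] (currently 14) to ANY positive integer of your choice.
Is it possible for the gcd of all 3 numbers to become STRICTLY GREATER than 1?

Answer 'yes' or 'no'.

Answer: no

Derivation:
Current gcd = 1
gcd of all OTHER numbers (without N[1]=14): gcd([4, 13]) = 1
The new gcd after any change is gcd(1, new_value).
This can be at most 1.
Since 1 = old gcd 1, the gcd can only stay the same or decrease.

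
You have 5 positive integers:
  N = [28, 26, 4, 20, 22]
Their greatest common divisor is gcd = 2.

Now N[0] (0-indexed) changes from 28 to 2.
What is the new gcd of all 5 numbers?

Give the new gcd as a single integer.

Answer: 2

Derivation:
Numbers: [28, 26, 4, 20, 22], gcd = 2
Change: index 0, 28 -> 2
gcd of the OTHER numbers (without index 0): gcd([26, 4, 20, 22]) = 2
New gcd = gcd(g_others, new_val) = gcd(2, 2) = 2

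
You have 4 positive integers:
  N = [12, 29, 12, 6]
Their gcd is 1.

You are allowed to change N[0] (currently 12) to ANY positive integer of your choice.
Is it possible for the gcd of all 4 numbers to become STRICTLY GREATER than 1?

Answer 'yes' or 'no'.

Answer: no

Derivation:
Current gcd = 1
gcd of all OTHER numbers (without N[0]=12): gcd([29, 12, 6]) = 1
The new gcd after any change is gcd(1, new_value).
This can be at most 1.
Since 1 = old gcd 1, the gcd can only stay the same or decrease.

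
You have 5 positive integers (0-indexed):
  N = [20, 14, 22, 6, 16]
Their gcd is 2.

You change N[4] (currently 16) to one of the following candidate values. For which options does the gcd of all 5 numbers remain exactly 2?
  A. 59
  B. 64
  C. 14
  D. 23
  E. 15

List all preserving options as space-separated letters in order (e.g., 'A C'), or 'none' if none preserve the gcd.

Old gcd = 2; gcd of others (without N[4]) = 2
New gcd for candidate v: gcd(2, v). Preserves old gcd iff gcd(2, v) = 2.
  Option A: v=59, gcd(2,59)=1 -> changes
  Option B: v=64, gcd(2,64)=2 -> preserves
  Option C: v=14, gcd(2,14)=2 -> preserves
  Option D: v=23, gcd(2,23)=1 -> changes
  Option E: v=15, gcd(2,15)=1 -> changes

Answer: B C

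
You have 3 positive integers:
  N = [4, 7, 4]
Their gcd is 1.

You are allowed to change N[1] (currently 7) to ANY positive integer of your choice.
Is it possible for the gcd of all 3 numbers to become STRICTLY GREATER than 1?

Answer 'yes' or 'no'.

Current gcd = 1
gcd of all OTHER numbers (without N[1]=7): gcd([4, 4]) = 4
The new gcd after any change is gcd(4, new_value).
This can be at most 4.
Since 4 > old gcd 1, the gcd CAN increase (e.g., set N[1] = 4).

Answer: yes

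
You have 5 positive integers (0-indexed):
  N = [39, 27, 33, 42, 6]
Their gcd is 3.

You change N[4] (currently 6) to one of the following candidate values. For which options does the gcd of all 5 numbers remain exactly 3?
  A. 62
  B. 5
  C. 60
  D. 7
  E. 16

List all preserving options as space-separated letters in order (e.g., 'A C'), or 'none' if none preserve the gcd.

Old gcd = 3; gcd of others (without N[4]) = 3
New gcd for candidate v: gcd(3, v). Preserves old gcd iff gcd(3, v) = 3.
  Option A: v=62, gcd(3,62)=1 -> changes
  Option B: v=5, gcd(3,5)=1 -> changes
  Option C: v=60, gcd(3,60)=3 -> preserves
  Option D: v=7, gcd(3,7)=1 -> changes
  Option E: v=16, gcd(3,16)=1 -> changes

Answer: C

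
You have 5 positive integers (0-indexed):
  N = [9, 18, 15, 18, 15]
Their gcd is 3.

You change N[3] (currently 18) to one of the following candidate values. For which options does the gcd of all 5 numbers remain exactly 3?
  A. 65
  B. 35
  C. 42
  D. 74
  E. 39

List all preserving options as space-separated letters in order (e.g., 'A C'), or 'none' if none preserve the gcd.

Answer: C E

Derivation:
Old gcd = 3; gcd of others (without N[3]) = 3
New gcd for candidate v: gcd(3, v). Preserves old gcd iff gcd(3, v) = 3.
  Option A: v=65, gcd(3,65)=1 -> changes
  Option B: v=35, gcd(3,35)=1 -> changes
  Option C: v=42, gcd(3,42)=3 -> preserves
  Option D: v=74, gcd(3,74)=1 -> changes
  Option E: v=39, gcd(3,39)=3 -> preserves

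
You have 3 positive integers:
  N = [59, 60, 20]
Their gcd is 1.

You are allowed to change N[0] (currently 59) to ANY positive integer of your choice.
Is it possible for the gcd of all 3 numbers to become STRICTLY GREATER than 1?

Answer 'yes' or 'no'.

Answer: yes

Derivation:
Current gcd = 1
gcd of all OTHER numbers (without N[0]=59): gcd([60, 20]) = 20
The new gcd after any change is gcd(20, new_value).
This can be at most 20.
Since 20 > old gcd 1, the gcd CAN increase (e.g., set N[0] = 20).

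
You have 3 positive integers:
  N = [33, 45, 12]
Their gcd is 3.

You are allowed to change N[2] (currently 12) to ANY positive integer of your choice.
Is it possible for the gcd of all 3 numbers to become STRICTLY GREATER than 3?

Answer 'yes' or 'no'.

Current gcd = 3
gcd of all OTHER numbers (without N[2]=12): gcd([33, 45]) = 3
The new gcd after any change is gcd(3, new_value).
This can be at most 3.
Since 3 = old gcd 3, the gcd can only stay the same or decrease.

Answer: no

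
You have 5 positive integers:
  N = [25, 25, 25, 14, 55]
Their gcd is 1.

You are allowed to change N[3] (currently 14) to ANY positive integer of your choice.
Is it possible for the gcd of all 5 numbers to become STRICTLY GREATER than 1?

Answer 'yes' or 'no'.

Answer: yes

Derivation:
Current gcd = 1
gcd of all OTHER numbers (without N[3]=14): gcd([25, 25, 25, 55]) = 5
The new gcd after any change is gcd(5, new_value).
This can be at most 5.
Since 5 > old gcd 1, the gcd CAN increase (e.g., set N[3] = 5).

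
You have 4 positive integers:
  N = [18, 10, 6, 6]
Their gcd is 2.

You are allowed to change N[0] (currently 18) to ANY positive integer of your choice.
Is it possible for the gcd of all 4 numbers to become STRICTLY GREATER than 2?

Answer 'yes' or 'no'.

Answer: no

Derivation:
Current gcd = 2
gcd of all OTHER numbers (without N[0]=18): gcd([10, 6, 6]) = 2
The new gcd after any change is gcd(2, new_value).
This can be at most 2.
Since 2 = old gcd 2, the gcd can only stay the same or decrease.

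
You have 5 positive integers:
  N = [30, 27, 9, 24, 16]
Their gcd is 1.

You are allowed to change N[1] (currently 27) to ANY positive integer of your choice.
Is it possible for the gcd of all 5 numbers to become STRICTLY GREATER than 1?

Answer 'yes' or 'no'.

Answer: no

Derivation:
Current gcd = 1
gcd of all OTHER numbers (without N[1]=27): gcd([30, 9, 24, 16]) = 1
The new gcd after any change is gcd(1, new_value).
This can be at most 1.
Since 1 = old gcd 1, the gcd can only stay the same or decrease.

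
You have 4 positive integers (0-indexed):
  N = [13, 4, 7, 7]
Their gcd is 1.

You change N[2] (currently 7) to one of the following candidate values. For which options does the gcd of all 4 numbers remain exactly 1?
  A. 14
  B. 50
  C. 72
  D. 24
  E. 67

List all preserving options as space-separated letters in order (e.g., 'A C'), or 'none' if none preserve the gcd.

Answer: A B C D E

Derivation:
Old gcd = 1; gcd of others (without N[2]) = 1
New gcd for candidate v: gcd(1, v). Preserves old gcd iff gcd(1, v) = 1.
  Option A: v=14, gcd(1,14)=1 -> preserves
  Option B: v=50, gcd(1,50)=1 -> preserves
  Option C: v=72, gcd(1,72)=1 -> preserves
  Option D: v=24, gcd(1,24)=1 -> preserves
  Option E: v=67, gcd(1,67)=1 -> preserves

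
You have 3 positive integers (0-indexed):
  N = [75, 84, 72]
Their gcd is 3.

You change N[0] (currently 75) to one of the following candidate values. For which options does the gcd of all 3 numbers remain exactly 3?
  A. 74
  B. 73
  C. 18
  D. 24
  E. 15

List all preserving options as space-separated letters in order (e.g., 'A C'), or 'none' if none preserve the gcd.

Old gcd = 3; gcd of others (without N[0]) = 12
New gcd for candidate v: gcd(12, v). Preserves old gcd iff gcd(12, v) = 3.
  Option A: v=74, gcd(12,74)=2 -> changes
  Option B: v=73, gcd(12,73)=1 -> changes
  Option C: v=18, gcd(12,18)=6 -> changes
  Option D: v=24, gcd(12,24)=12 -> changes
  Option E: v=15, gcd(12,15)=3 -> preserves

Answer: E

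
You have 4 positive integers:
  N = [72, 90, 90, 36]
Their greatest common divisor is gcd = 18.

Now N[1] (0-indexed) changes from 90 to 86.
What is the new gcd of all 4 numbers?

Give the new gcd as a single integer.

Answer: 2

Derivation:
Numbers: [72, 90, 90, 36], gcd = 18
Change: index 1, 90 -> 86
gcd of the OTHER numbers (without index 1): gcd([72, 90, 36]) = 18
New gcd = gcd(g_others, new_val) = gcd(18, 86) = 2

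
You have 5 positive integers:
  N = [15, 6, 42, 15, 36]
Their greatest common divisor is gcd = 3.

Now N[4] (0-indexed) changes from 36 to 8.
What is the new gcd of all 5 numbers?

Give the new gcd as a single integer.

Answer: 1

Derivation:
Numbers: [15, 6, 42, 15, 36], gcd = 3
Change: index 4, 36 -> 8
gcd of the OTHER numbers (without index 4): gcd([15, 6, 42, 15]) = 3
New gcd = gcd(g_others, new_val) = gcd(3, 8) = 1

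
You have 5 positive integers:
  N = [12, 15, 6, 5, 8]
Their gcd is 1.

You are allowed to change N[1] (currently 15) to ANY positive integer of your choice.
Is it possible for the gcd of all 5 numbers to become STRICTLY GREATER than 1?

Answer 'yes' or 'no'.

Answer: no

Derivation:
Current gcd = 1
gcd of all OTHER numbers (without N[1]=15): gcd([12, 6, 5, 8]) = 1
The new gcd after any change is gcd(1, new_value).
This can be at most 1.
Since 1 = old gcd 1, the gcd can only stay the same or decrease.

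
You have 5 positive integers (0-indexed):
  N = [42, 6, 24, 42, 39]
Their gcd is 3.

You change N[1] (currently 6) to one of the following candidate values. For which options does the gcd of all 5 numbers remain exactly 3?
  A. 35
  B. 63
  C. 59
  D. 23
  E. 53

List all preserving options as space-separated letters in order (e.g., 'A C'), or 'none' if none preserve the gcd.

Answer: B

Derivation:
Old gcd = 3; gcd of others (without N[1]) = 3
New gcd for candidate v: gcd(3, v). Preserves old gcd iff gcd(3, v) = 3.
  Option A: v=35, gcd(3,35)=1 -> changes
  Option B: v=63, gcd(3,63)=3 -> preserves
  Option C: v=59, gcd(3,59)=1 -> changes
  Option D: v=23, gcd(3,23)=1 -> changes
  Option E: v=53, gcd(3,53)=1 -> changes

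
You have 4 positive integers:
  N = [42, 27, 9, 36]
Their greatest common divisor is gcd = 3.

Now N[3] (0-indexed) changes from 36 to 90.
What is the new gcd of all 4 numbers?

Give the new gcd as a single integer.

Numbers: [42, 27, 9, 36], gcd = 3
Change: index 3, 36 -> 90
gcd of the OTHER numbers (without index 3): gcd([42, 27, 9]) = 3
New gcd = gcd(g_others, new_val) = gcd(3, 90) = 3

Answer: 3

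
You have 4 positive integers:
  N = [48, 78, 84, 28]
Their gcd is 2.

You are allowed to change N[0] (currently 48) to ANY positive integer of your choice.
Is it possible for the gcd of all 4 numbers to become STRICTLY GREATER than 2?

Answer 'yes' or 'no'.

Current gcd = 2
gcd of all OTHER numbers (without N[0]=48): gcd([78, 84, 28]) = 2
The new gcd after any change is gcd(2, new_value).
This can be at most 2.
Since 2 = old gcd 2, the gcd can only stay the same or decrease.

Answer: no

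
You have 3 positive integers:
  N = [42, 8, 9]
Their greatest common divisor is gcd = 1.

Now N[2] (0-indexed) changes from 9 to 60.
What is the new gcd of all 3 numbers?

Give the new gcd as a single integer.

Numbers: [42, 8, 9], gcd = 1
Change: index 2, 9 -> 60
gcd of the OTHER numbers (without index 2): gcd([42, 8]) = 2
New gcd = gcd(g_others, new_val) = gcd(2, 60) = 2

Answer: 2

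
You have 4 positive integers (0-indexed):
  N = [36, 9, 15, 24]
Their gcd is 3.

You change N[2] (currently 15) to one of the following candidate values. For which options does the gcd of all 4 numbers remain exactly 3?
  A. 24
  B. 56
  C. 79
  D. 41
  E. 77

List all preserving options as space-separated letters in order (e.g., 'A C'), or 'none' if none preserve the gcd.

Answer: A

Derivation:
Old gcd = 3; gcd of others (without N[2]) = 3
New gcd for candidate v: gcd(3, v). Preserves old gcd iff gcd(3, v) = 3.
  Option A: v=24, gcd(3,24)=3 -> preserves
  Option B: v=56, gcd(3,56)=1 -> changes
  Option C: v=79, gcd(3,79)=1 -> changes
  Option D: v=41, gcd(3,41)=1 -> changes
  Option E: v=77, gcd(3,77)=1 -> changes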